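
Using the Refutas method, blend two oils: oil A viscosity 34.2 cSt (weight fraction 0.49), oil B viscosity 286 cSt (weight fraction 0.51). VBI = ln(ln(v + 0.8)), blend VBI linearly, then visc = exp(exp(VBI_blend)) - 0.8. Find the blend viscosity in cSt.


Refutas method: VBN_i = 14.534*ln(ln(visc_i + 0.8)) + 10.975, blended linearly by mass fraction; since VBN is linear in VBI_i = ln(ln(visc_i + 0.8)) and the fractions sum to 1, blend VBI directly: visc = exp(exp(VBI_blend)) - 0.8
VBI_1 = ln(ln(34.2 + 0.8)) = 1.26845
VBI_2 = ln(ln(286 + 0.8)) = 1.73321
VBI_blend = 0.49 * 1.26845 + 0.51 * 1.73321 = 1.50548
visc_blend = exp(exp(1.50548)) - 0.8 = 89.79

89.79 cSt


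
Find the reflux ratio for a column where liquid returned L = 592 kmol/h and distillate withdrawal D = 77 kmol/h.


Reflux ratio definition: R = L / D (liquid returned / distillate withdrawn)
L = 592 kmol/h, D = 77 kmol/h
R = 592 / 77 = 7.688

7.688


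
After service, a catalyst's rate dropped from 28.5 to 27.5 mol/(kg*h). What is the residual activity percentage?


Activity (%) = (rate_used / rate_fresh) * 100
rate_used = 27.5, rate_fresh = 28.5
= (27.5 / 28.5) * 100
= 0.9649 * 100 = 96.49

96.49 %


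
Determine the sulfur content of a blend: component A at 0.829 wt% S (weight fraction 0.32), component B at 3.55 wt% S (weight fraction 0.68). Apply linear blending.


Linear sulfur blending: S_blend = x1*S1 + x2*S2
Contribution 1: 0.32 * 0.829 = 0.26528 wt%
Contribution 2: 0.68 * 3.55 = 2.414 wt%
S_blend = 0.26528 + 2.414 = 2.67928

2.67928 wt%


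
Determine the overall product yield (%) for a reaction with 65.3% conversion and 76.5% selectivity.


Overall yield = conversion (%) * selectivity (%) / 100
Conversion = 65.3%, Selectivity = 76.5%
Y = 65.3 * 76.5 / 100
= 49.9545 %

49.9545 %


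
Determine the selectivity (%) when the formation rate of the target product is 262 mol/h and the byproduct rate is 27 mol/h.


Selectivity = desired / (desired + undesired) * 100
Total products = 262 + 27 = 289 mol/h
S = 262 / 289 * 100
= 0.9066 * 100
= 90.66 %

90.66 %


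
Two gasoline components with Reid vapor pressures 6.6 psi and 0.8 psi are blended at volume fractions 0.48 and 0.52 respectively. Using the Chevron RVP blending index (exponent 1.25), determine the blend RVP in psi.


Chevron index: RVP_blend = (sum xi*RVPi^1.25)^(1/1.25)
RVP^1.25 terms: 0.48 * 6.6^1.25 + 0.52 * 0.8^1.25 = 5.47118
RVP_blend = 5.47118^(1/1.25) = 3.895

3.895 psi


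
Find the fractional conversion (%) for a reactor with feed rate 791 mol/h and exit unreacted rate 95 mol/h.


X = (F_in - F_out) / F_in * 100
Moles reacted = 791 - 95 = 696
X = 696 / 791 * 100
= 0.8799 * 100
= 87.99 %

87.99 %


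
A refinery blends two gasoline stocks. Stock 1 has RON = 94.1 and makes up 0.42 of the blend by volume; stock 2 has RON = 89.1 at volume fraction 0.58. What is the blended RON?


Linear blending: RON_blend = sum(vi * RONi)
Contribution 1: 0.42 * 94.1 = 39.522
Contribution 2: 0.58 * 89.1 = 51.678
RON_blend = 39.522 + 51.678 = 91.2

91.2


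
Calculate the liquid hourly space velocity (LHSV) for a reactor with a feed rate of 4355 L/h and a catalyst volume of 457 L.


LHSV = volumetric feed rate / catalyst volume
= 4355 L/h / 457 L
= 9.530 h^-1

9.530 h^-1


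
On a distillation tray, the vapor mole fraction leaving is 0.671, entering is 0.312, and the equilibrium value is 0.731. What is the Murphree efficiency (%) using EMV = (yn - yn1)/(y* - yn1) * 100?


Murphree vapor efficiency: EMV = (y_n - y_(n-1)) / (y*_n - y_(n-1)) * 100
EMV = (0.671 - 0.312) / (0.731 - 0.312) * 100 = 0.359 / 0.419 * 100 = 85.68

85.68 %


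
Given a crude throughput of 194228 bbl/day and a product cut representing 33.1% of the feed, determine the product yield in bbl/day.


Crude throughput = 194228 bbl/day
Fraction yield = 33.1%
yield = throughput * fraction / 100
yield = 194228 * 33.1 / 100 = 64289.468

64289.468 bbl/day


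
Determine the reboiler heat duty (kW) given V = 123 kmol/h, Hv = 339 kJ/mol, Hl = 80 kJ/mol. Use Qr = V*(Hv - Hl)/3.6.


Qr = 123 * (339 - 80) / 3.6 = 123 * 259 / 3.6 = 8849

8849 kW


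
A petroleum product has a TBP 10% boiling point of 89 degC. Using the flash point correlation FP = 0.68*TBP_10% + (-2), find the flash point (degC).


FP = 0.68 * 89 + (-2) = 58.52

58.52 degC


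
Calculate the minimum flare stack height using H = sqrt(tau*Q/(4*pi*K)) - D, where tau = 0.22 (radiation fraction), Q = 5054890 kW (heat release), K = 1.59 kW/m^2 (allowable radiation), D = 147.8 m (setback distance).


tau*Q/(4*pi*K) = 0.22 * 5054890 / (4 * pi * 1.59) = 55658
sqrt(55658) = 235.919
H = 235.919 - 147.8 = 88.12

88.12 m


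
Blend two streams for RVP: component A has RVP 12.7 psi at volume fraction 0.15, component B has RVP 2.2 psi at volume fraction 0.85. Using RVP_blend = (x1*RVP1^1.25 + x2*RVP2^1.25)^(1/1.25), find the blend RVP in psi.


Chevron index: RVP_blend = (sum xi*RVPi^1.25)^(1/1.25)
RVP^1.25 terms: 0.15 * 12.7^1.25 + 0.85 * 2.2^1.25 = 5.87366
RVP_blend = 5.87366^(1/1.25) = 4.122

4.122 psi


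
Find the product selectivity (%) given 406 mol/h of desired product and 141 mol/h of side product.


Selectivity = desired / (desired + undesired) * 100
Total products = 406 + 141 = 547 mol/h
S = 406 / 547 * 100
= 0.7422 * 100
= 74.22 %

74.22 %


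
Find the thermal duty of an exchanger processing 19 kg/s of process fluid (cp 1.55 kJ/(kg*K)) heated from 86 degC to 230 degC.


Q = m_dot * cp * delta_T
delta_T = 230 - 86 = 144 K
Q = 19 * 1.55 * 144
= 29.45 * 144
= 4240.8 kW

4240.8 kW


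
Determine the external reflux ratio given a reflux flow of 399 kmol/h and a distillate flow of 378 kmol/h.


Reflux ratio definition: R = L / D (liquid returned / distillate withdrawn)
L = 399 kmol/h, D = 378 kmol/h
R = 399 / 378 = 1.056

1.056


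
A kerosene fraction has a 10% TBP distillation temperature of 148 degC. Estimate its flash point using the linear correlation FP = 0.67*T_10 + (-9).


FP = 0.67 * 148 + (-9) = 90.16

90.16 degC


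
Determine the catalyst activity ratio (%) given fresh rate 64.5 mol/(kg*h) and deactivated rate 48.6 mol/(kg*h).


Activity (%) = (rate_used / rate_fresh) * 100
rate_used = 48.6, rate_fresh = 64.5
= (48.6 / 64.5) * 100
= 0.7535 * 100 = 75.35

75.35 %


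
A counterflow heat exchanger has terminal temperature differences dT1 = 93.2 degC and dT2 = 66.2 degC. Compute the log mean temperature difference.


LMTD = (dT1 - dT2) / ln(dT1/dT2)
= (93.2 - 66.2) / ln(93.2 / 66.2) = 27 / 0.342067 = 78.93

78.93 degC


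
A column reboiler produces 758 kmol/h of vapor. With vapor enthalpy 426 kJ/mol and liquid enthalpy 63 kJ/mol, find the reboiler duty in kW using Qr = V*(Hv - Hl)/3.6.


Qr = 758 * (426 - 63) / 3.6 = 758 * 363 / 3.6 = 76430

76430 kW


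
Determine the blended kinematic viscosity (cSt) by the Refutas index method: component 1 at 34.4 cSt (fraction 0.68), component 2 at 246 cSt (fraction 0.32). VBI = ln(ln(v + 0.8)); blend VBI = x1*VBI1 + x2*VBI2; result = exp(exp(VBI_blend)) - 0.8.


Refutas method: VBN_i = 14.534*ln(ln(visc_i + 0.8)) + 10.975, blended linearly by mass fraction; since VBN is linear in VBI_i = ln(ln(visc_i + 0.8)) and the fractions sum to 1, blend VBI directly: visc = exp(exp(VBI_blend)) - 0.8
VBI_1 = ln(ln(34.4 + 0.8)) = 1.27005
VBI_2 = ln(ln(246 + 0.8)) = 1.70631
VBI_blend = 0.68 * 1.27005 + 0.32 * 1.70631 = 1.40965
visc_blend = exp(exp(1.40965)) - 0.8 = 59.21

59.21 cSt


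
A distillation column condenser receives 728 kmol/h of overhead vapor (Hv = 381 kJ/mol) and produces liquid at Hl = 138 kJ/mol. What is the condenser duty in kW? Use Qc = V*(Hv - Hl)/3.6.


Qc = 728 * (381 - 138) / 3.6 = 728 * 243 / 3.6 = 49140

49140 kW


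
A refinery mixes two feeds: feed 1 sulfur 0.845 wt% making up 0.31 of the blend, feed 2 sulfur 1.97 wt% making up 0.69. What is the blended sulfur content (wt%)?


Linear sulfur blending: S_blend = x1*S1 + x2*S2
Contribution 1: 0.31 * 0.845 = 0.26195 wt%
Contribution 2: 0.69 * 1.97 = 1.3593 wt%
S_blend = 0.26195 + 1.3593 = 1.62125

1.62125 wt%


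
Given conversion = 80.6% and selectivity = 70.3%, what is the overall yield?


Overall yield = conversion (%) * selectivity (%) / 100
Conversion = 80.6%, Selectivity = 70.3%
Y = 80.6 * 70.3 / 100
= 56.6618 %

56.6618 %


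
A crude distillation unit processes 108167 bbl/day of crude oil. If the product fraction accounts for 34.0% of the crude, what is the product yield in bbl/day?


Crude throughput = 108167 bbl/day
Fraction yield = 34.0%
yield = throughput * fraction / 100
yield = 108167 * 34.0 / 100 = 36776.78

36776.78 bbl/day


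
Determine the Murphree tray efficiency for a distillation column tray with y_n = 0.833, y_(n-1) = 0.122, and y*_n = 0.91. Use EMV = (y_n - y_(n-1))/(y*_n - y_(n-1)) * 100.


Murphree vapor efficiency: EMV = (y_n - y_(n-1)) / (y*_n - y_(n-1)) * 100
EMV = (0.833 - 0.122) / (0.91 - 0.122) * 100 = 0.711 / 0.788 * 100 = 90.23

90.23 %


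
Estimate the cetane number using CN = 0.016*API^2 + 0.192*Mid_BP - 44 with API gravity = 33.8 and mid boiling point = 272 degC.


CN = 0.016 * 33.8^2 + 0.192 * 272 - 44
CN = 18.27904 + 52.224 - 44 = 26.50304

26.50304


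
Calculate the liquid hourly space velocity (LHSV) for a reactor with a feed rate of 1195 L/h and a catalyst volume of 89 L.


LHSV = volumetric feed rate / catalyst volume
= 1195 L/h / 89 L
= 13.43 h^-1

13.43 h^-1


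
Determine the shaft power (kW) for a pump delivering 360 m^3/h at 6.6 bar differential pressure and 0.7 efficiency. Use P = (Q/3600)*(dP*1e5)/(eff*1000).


Q = 360 / 3600 = 0.1 m^3/s
P = 0.1 * (6.6 * 1e5) / 0.7 / 1000 = 94.29

94.29 kW


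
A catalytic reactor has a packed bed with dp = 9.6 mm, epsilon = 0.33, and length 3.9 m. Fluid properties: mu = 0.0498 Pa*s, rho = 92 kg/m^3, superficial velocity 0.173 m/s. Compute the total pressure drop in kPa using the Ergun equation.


dp = 9.6 mm = 0.0096 m
Viscous term = 150*0.0498*0.173*(1-0.33)^2 / (0.0096^2*0.33^3) = 175159
Inertial term = 1.75*92*0.173^2*(1-0.33) / (0.0096*0.33^3) = 9357.93
dP/L = 175159 + 9357.93 = 184517 Pa/m
dP = 184517 * 3.9 / 1000 = 719.6 kPa

719.6 kPa


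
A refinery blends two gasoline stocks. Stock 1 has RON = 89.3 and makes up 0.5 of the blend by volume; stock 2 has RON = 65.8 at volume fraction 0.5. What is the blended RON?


Linear blending: RON_blend = sum(vi * RONi)
Contribution 1: 0.5 * 89.3 = 44.65
Contribution 2: 0.5 * 65.8 = 32.9
RON_blend = 44.65 + 32.9 = 77.55

77.55


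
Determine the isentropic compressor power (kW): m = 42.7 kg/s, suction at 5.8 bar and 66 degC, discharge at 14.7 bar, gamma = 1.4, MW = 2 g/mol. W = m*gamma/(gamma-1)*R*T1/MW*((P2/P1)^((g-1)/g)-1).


Isentropic work: W = m*(gamma/(gamma-1))*(R*T1/MW)*((P2/P1)^((gamma-1)/gamma) - 1)
T1 = 66 + 273.15 = 339.15 K
Pressure ratio = 14.7 / 5.8 = 2.53448
Exponent = (1.4 - 1)/1.4 = 0.285714
(P2/P1)^exp - 1 = 2.53448^0.285714 - 1 = 0.304358
W = 42.7 * 1.4 / 0.4 * 8.314 * 339.15 / 2 * 0.304358 = 64130

64130 kW


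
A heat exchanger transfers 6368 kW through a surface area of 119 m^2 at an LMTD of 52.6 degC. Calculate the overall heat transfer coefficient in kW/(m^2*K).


From Q = U*A*LMTD, U = Q / (A * LMTD)
U = 6368 / (119 * 52.6) = 6368 / 6259.4 = 1.017

1.017 kW/(m^2*K)


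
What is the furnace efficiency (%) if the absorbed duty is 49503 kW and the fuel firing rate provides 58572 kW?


Furnace efficiency = Q_absorbed / Q_fuel * 100
= 49503 / 58572 * 100 = 84.52

84.52 %


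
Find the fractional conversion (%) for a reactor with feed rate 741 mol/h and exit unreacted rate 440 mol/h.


X = (F_in - F_out) / F_in * 100
Moles reacted = 741 - 440 = 301
X = 301 / 741 * 100
= 0.4062 * 100
= 40.62 %

40.62 %


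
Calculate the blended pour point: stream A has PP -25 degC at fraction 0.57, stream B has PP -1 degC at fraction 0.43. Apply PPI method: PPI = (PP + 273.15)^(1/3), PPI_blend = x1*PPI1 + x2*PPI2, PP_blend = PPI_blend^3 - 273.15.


PPI_1 = (-25 + 273.15)^(1/3) = 6.284028
PPI_2 = (-1 + 273.15)^(1/3) = 6.480414
PPI_blend = 0.57 * 6.284028 + 0.43 * 6.480414 = 6.368474
PP_blend = 6.368474^3 - 273.15 = 258.2891 - 273.15 = -14.86

-14.86 degC


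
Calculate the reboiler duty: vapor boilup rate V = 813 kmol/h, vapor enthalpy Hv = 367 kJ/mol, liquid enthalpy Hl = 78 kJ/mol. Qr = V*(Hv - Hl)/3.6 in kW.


Qr = 813 * (367 - 78) / 3.6 = 813 * 289 / 3.6 = 65270

65270 kW


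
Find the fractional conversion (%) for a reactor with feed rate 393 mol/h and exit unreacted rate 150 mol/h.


X = (F_in - F_out) / F_in * 100
Moles reacted = 393 - 150 = 243
X = 243 / 393 * 100
= 0.6183 * 100
= 61.83 %

61.83 %


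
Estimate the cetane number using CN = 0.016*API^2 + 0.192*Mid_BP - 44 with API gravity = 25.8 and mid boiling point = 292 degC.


CN = 0.016 * 25.8^2 + 0.192 * 292 - 44
CN = 10.65024 + 56.064 - 44 = 22.71424

22.71424


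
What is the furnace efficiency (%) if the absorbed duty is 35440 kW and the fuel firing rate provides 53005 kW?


Furnace efficiency = Q_absorbed / Q_fuel * 100
= 35440 / 53005 * 100 = 66.86

66.86 %


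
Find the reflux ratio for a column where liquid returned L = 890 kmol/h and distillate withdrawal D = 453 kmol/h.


Reflux ratio definition: R = L / D (liquid returned / distillate withdrawn)
L = 890 kmol/h, D = 453 kmol/h
R = 890 / 453 = 1.965

1.965


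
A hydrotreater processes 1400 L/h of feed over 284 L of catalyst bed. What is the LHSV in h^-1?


LHSV = volumetric feed rate / catalyst volume
= 1400 L/h / 284 L
= 4.930 h^-1

4.930 h^-1


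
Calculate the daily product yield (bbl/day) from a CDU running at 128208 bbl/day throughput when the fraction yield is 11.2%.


Crude throughput = 128208 bbl/day
Fraction yield = 11.2%
yield = throughput * fraction / 100
yield = 128208 * 11.2 / 100 = 14359.296

14359.296 bbl/day


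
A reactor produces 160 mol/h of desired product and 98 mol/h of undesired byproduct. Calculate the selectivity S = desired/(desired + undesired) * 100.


Selectivity = desired / (desired + undesired) * 100
Total products = 160 + 98 = 258 mol/h
S = 160 / 258 * 100
= 0.6202 * 100
= 62.02 %

62.02 %


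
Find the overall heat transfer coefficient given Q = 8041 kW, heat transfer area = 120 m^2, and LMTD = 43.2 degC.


From Q = U*A*LMTD, U = Q / (A * LMTD)
U = 8041 / (120 * 43.2) = 8041 / 5184 = 1.551

1.551 kW/(m^2*K)


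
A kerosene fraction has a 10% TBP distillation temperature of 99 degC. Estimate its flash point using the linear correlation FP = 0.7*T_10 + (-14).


FP = 0.7 * 99 + (-14) = 55.3

55.3 degC


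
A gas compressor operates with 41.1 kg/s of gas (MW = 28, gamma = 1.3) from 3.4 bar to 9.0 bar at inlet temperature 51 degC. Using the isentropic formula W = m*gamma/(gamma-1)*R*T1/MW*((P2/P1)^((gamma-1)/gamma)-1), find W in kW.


Isentropic work: W = m*(gamma/(gamma-1))*(R*T1/MW)*((P2/P1)^((gamma-1)/gamma) - 1)
T1 = 51 + 273.15 = 324.15 K
Pressure ratio = 9.0 / 3.4 = 2.64706
Exponent = (1.3 - 1)/1.3 = 0.230769
(P2/P1)^exp - 1 = 2.64706^0.230769 - 1 = 0.251874
W = 41.1 * 1.3 / 0.3 * 8.314 * 324.15 / 28 * 0.251874 = 4318

4318 kW


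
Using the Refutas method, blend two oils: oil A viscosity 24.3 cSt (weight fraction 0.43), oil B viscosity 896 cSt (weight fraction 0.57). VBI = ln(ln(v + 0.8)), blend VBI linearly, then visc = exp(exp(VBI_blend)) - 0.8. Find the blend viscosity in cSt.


Refutas method: VBN_i = 14.534*ln(ln(visc_i + 0.8)) + 10.975, blended linearly by mass fraction; since VBN is linear in VBI_i = ln(ln(visc_i + 0.8)) and the fractions sum to 1, blend VBI directly: visc = exp(exp(VBI_blend)) - 0.8
VBI_1 = ln(ln(24.3 + 0.8)) = 1.17027
VBI_2 = ln(ln(896 + 0.8)) = 1.91675
VBI_blend = 0.43 * 1.17027 + 0.57 * 1.91675 = 1.59576
visc_blend = exp(exp(1.59576)) - 0.8 = 137.9

137.9 cSt


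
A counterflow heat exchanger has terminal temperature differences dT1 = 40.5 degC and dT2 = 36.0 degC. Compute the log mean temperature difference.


LMTD = (dT1 - dT2) / ln(dT1/dT2)
= (40.5 - 36.0) / ln(40.5 / 36.0) = 4.5 / 0.117783 = 38.21

38.21 degC


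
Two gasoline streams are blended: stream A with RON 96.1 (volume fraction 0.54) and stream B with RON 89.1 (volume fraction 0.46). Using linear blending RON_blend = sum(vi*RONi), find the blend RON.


Linear blending: RON_blend = sum(vi * RONi)
Contribution 1: 0.54 * 96.1 = 51.894
Contribution 2: 0.46 * 89.1 = 40.986
RON_blend = 51.894 + 40.986 = 92.88

92.88


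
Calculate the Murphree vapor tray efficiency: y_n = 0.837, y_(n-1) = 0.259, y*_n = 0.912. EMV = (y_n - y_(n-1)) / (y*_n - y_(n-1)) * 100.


Murphree vapor efficiency: EMV = (y_n - y_(n-1)) / (y*_n - y_(n-1)) * 100
EMV = (0.837 - 0.259) / (0.912 - 0.259) * 100 = 0.578 / 0.653 * 100 = 88.51

88.51 %


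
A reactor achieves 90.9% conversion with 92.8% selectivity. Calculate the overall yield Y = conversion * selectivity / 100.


Overall yield = conversion (%) * selectivity (%) / 100
Conversion = 90.9%, Selectivity = 92.8%
Y = 90.9 * 92.8 / 100
= 84.3552 %

84.3552 %


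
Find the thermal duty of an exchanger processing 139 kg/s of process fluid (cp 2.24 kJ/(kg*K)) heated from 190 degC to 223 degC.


Q = m_dot * cp * delta_T
delta_T = 223 - 190 = 33 K
Q = 139 * 2.24 * 33
= 311.36 * 33
= 10274.88 kW

10274.88 kW


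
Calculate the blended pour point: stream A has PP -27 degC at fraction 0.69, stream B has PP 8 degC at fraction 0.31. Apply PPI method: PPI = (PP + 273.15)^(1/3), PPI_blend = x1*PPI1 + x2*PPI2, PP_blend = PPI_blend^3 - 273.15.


PPI_1 = (-27 + 273.15)^(1/3) = 6.2671
PPI_2 = (8 + 273.15)^(1/3) = 6.551077
PPI_blend = 0.69 * 6.2671 + 0.31 * 6.551077 = 6.355133
PP_blend = 6.355133^3 - 273.15 = 256.6693 - 273.15 = -16.48

-16.48 degC


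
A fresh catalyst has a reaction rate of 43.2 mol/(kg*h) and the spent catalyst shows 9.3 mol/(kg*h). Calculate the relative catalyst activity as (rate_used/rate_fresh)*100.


Activity (%) = (rate_used / rate_fresh) * 100
rate_used = 9.3, rate_fresh = 43.2
= (9.3 / 43.2) * 100
= 0.2153 * 100 = 21.53

21.53 %


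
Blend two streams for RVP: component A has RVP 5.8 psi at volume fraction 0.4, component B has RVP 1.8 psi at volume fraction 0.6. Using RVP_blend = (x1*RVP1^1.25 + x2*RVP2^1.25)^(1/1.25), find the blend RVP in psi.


Chevron index: RVP_blend = (sum xi*RVPi^1.25)^(1/1.25)
RVP^1.25 terms: 0.4 * 5.8^1.25 + 0.6 * 1.8^1.25 = 4.85131
RVP_blend = 4.85131^(1/1.25) = 3.537

3.537 psi


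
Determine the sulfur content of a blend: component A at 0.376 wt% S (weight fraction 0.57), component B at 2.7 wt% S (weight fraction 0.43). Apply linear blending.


Linear sulfur blending: S_blend = x1*S1 + x2*S2
Contribution 1: 0.57 * 0.376 = 0.21432 wt%
Contribution 2: 0.43 * 2.7 = 1.161 wt%
S_blend = 0.21432 + 1.161 = 1.37532

1.37532 wt%


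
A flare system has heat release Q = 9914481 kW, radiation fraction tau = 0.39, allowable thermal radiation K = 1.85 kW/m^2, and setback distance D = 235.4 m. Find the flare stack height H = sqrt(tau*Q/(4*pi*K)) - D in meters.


tau*Q/(4*pi*K) = 0.39 * 9914481 / (4 * pi * 1.85) = 166323
sqrt(166323) = 407.827
H = 407.827 - 235.4 = 172.4

172.4 m


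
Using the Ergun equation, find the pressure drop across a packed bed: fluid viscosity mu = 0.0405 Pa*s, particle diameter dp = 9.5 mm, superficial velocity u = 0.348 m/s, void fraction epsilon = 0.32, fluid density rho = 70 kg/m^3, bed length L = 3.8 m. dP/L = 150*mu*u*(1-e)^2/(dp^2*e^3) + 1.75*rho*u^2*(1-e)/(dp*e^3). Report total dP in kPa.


dp = 9.5 mm = 0.0095 m
Viscous term = 150*0.0405*0.348*(1-0.32)^2 / (0.0095^2*0.32^3) = 330557
Inertial term = 1.75*70*0.348^2*(1-0.32) / (0.0095*0.32^3) = 32406.3
dP/L = 330557 + 32406.3 = 362963 Pa/m
dP = 362963 * 3.8 / 1000 = 1379 kPa

1379 kPa


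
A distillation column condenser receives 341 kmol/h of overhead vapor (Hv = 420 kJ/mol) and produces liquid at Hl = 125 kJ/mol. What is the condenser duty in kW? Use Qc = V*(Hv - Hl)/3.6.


Qc = 341 * (420 - 125) / 3.6 = 341 * 295 / 3.6 = 27940

27940 kW


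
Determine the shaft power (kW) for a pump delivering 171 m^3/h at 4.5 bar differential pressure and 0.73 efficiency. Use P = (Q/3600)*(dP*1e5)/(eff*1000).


Q = 171 / 3600 = 0.0475 m^3/s
P = 0.0475 * (4.5 * 1e5) / 0.73 / 1000 = 29.28

29.28 kW


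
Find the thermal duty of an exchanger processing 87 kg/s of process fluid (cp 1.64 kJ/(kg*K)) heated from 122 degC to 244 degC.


Q = m_dot * cp * delta_T
delta_T = 244 - 122 = 122 K
Q = 87 * 1.64 * 122
= 142.68 * 122
= 17406.96 kW

17406.96 kW


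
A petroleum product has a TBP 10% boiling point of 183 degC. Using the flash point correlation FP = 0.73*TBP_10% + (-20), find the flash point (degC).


FP = 0.73 * 183 + (-20) = 113.59

113.59 degC


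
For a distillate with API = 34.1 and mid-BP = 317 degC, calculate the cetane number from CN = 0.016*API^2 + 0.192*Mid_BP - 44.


CN = 0.016 * 34.1^2 + 0.192 * 317 - 44
CN = 18.60496 + 60.864 - 44 = 35.46896

35.46896


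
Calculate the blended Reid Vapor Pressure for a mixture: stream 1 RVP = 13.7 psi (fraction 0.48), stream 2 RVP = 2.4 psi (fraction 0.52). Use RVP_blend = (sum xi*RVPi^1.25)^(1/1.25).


Chevron index: RVP_blend = (sum xi*RVPi^1.25)^(1/1.25)
RVP^1.25 terms: 0.48 * 13.7^1.25 + 0.52 * 2.4^1.25 = 14.2048
RVP_blend = 14.2048^(1/1.25) = 8.355

8.355 psi


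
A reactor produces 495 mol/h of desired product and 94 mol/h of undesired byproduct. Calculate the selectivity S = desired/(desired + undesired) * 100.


Selectivity = desired / (desired + undesired) * 100
Total products = 495 + 94 = 589 mol/h
S = 495 / 589 * 100
= 0.8404 * 100
= 84.04 %

84.04 %


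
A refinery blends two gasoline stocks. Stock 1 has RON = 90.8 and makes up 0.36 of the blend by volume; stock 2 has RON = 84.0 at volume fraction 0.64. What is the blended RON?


Linear blending: RON_blend = sum(vi * RONi)
Contribution 1: 0.36 * 90.8 = 32.688
Contribution 2: 0.64 * 84.0 = 53.76
RON_blend = 32.688 + 53.76 = 86.448

86.448


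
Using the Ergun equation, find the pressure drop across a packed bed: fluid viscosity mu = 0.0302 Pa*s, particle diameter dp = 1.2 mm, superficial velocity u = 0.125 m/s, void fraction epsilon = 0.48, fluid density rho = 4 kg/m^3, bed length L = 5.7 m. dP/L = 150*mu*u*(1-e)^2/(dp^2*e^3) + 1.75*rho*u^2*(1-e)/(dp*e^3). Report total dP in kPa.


dp = 1.2 mm = 0.0012 m
Viscous term = 150*0.0302*0.125*(1-0.48)^2 / (0.0012^2*0.48^3) = 961454
Inertial term = 1.75*4*0.125^2*(1-0.48) / (0.0012*0.48^3) = 428.565
dP/L = 961454 + 428.565 = 961883 Pa/m
dP = 961883 * 5.7 / 1000 = 5483 kPa

5483 kPa


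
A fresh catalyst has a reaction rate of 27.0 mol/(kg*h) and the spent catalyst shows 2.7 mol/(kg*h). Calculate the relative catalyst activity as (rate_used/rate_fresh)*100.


Activity (%) = (rate_used / rate_fresh) * 100
rate_used = 2.7, rate_fresh = 27.0
= (2.7 / 27.0) * 100
= 0.1000 * 100 = 10.00

10.00 %


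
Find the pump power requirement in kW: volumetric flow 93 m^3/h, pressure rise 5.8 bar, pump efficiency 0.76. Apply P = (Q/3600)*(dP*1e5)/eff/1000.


Q = 93 / 3600 = 0.0258333 m^3/s
P = 0.0258333 * (5.8 * 1e5) / 0.76 / 1000 = 19.71

19.71 kW


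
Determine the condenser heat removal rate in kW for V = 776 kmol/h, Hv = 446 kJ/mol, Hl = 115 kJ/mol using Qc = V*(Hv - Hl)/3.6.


Qc = 776 * (446 - 115) / 3.6 = 776 * 331 / 3.6 = 71350

71350 kW


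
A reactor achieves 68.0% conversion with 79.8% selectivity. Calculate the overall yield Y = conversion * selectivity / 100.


Overall yield = conversion (%) * selectivity (%) / 100
Conversion = 68.0%, Selectivity = 79.8%
Y = 68.0 * 79.8 / 100
= 54.264 %

54.264 %


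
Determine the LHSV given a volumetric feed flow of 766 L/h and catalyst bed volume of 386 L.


LHSV = volumetric feed rate / catalyst volume
= 766 L/h / 386 L
= 1.984 h^-1

1.984 h^-1


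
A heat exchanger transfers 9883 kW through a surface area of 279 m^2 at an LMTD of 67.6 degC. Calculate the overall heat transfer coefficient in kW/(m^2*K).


From Q = U*A*LMTD, U = Q / (A * LMTD)
U = 9883 / (279 * 67.6) = 9883 / 18860.4 = 0.5240

0.5240 kW/(m^2*K)


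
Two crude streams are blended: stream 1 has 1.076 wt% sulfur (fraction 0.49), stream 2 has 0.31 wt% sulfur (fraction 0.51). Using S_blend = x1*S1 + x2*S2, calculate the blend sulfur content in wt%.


Linear sulfur blending: S_blend = x1*S1 + x2*S2
Contribution 1: 0.49 * 1.076 = 0.52724 wt%
Contribution 2: 0.51 * 0.31 = 0.1581 wt%
S_blend = 0.52724 + 0.1581 = 0.68534

0.68534 wt%


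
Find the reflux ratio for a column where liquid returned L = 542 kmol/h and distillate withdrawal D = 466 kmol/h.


Reflux ratio definition: R = L / D (liquid returned / distillate withdrawn)
L = 542 kmol/h, D = 466 kmol/h
R = 542 / 466 = 1.163

1.163


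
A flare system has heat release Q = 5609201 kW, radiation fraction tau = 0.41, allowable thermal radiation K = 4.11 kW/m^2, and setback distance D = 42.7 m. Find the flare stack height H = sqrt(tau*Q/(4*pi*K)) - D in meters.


tau*Q/(4*pi*K) = 0.41 * 5609201 / (4 * pi * 4.11) = 44528
sqrt(44528) = 211.017
H = 211.017 - 42.7 = 168.3

168.3 m


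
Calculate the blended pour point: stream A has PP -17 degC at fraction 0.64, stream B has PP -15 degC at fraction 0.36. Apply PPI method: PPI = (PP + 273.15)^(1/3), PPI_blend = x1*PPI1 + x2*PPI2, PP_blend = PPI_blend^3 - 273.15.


PPI_1 = (-17 + 273.15)^(1/3) = 6.350844
PPI_2 = (-15 + 273.15)^(1/3) = 6.36733
PPI_blend = 0.64 * 6.350844 + 0.36 * 6.36733 = 6.356779
PP_blend = 6.356779^3 - 273.15 = 256.8688 - 273.15 = -16.28

-16.28 degC


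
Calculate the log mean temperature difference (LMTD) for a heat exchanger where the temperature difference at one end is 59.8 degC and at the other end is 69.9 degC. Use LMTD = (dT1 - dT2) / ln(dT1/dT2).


LMTD = (dT1 - dT2) / ln(dT1/dT2)
= (59.8 - 69.9) / ln(59.8 / 69.9) = -10.1 / -0.15606 = 64.72

64.72 degC


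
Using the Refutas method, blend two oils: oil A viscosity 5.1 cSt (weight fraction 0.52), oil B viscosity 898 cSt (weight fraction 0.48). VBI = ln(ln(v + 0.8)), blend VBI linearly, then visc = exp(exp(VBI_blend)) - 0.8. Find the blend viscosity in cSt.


Refutas method: VBN_i = 14.534*ln(ln(visc_i + 0.8)) + 10.975, blended linearly by mass fraction; since VBN is linear in VBI_i = ln(ln(visc_i + 0.8)) and the fractions sum to 1, blend VBI directly: visc = exp(exp(VBI_blend)) - 0.8
VBI_1 = ln(ln(5.1 + 0.8)) = 0.573774
VBI_2 = ln(ln(898 + 0.8)) = 1.91708
VBI_blend = 0.52 * 0.573774 + 0.48 * 1.91708 = 1.21856
visc_blend = exp(exp(1.21856)) - 0.8 = 28.64

28.64 cSt


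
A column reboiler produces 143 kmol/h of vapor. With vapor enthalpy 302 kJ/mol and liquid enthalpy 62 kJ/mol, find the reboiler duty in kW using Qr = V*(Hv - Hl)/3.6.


Qr = 143 * (302 - 62) / 3.6 = 143 * 240 / 3.6 = 9533

9533 kW


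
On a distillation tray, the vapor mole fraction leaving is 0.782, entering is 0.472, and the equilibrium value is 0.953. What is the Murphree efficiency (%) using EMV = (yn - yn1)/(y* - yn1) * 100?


Murphree vapor efficiency: EMV = (y_n - y_(n-1)) / (y*_n - y_(n-1)) * 100
EMV = (0.782 - 0.472) / (0.953 - 0.472) * 100 = 0.31 / 0.481 * 100 = 64.45

64.45 %


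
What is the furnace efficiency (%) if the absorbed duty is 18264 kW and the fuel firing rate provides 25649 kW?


Furnace efficiency = Q_absorbed / Q_fuel * 100
= 18264 / 25649 * 100 = 71.21

71.21 %


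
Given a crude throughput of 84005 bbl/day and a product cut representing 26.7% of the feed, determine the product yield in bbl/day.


Crude throughput = 84005 bbl/day
Fraction yield = 26.7%
yield = throughput * fraction / 100
yield = 84005 * 26.7 / 100 = 22429.335

22429.335 bbl/day


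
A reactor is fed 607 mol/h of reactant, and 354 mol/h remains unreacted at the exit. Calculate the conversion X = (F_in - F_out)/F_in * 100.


X = (F_in - F_out) / F_in * 100
Moles reacted = 607 - 354 = 253
X = 253 / 607 * 100
= 0.4168 * 100
= 41.68 %

41.68 %


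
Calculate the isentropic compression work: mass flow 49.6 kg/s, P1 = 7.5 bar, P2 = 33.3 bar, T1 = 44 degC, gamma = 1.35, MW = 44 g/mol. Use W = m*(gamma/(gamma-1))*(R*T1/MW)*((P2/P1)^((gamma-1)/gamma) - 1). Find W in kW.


Isentropic work: W = m*(gamma/(gamma-1))*(R*T1/MW)*((P2/P1)^((gamma-1)/gamma) - 1)
T1 = 44 + 273.15 = 317.15 K
Pressure ratio = 33.3 / 7.5 = 4.44
Exponent = (1.35 - 1)/1.35 = 0.259259
(P2/P1)^exp - 1 = 4.44^0.259259 - 1 = 0.47177
W = 49.6 * 1.35 / 0.35 * 8.314 * 317.15 / 44 * 0.47177 = 5409

5409 kW


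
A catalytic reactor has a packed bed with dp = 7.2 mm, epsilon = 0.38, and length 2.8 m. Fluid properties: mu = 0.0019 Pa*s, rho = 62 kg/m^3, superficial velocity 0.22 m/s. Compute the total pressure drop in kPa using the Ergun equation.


dp = 7.2 mm = 0.0072 m
Viscous term = 150*0.0019*0.22*(1-0.38)^2 / (0.0072^2*0.38^3) = 8472.96
Inertial term = 1.75*62*0.22^2*(1-0.38) / (0.0072*0.38^3) = 8241.07
dP/L = 8472.96 + 8241.07 = 16714 Pa/m
dP = 16714 * 2.8 / 1000 = 46.80 kPa

46.80 kPa


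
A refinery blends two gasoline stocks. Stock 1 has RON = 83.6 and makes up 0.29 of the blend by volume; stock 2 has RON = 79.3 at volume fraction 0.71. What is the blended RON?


Linear blending: RON_blend = sum(vi * RONi)
Contribution 1: 0.29 * 83.6 = 24.244
Contribution 2: 0.71 * 79.3 = 56.303
RON_blend = 24.244 + 56.303 = 80.547

80.547


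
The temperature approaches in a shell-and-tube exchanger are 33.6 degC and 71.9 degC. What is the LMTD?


LMTD = (dT1 - dT2) / ln(dT1/dT2)
= (33.6 - 71.9) / ln(33.6 / 71.9) = -38.3 / -0.76075 = 50.35

50.35 degC


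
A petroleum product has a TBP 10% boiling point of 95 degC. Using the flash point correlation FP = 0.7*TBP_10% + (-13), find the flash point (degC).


FP = 0.7 * 95 + (-13) = 53.5

53.5 degC


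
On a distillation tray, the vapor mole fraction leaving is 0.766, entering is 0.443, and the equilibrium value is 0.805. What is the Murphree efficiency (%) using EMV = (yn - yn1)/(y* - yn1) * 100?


Murphree vapor efficiency: EMV = (y_n - y_(n-1)) / (y*_n - y_(n-1)) * 100
EMV = (0.766 - 0.443) / (0.805 - 0.443) * 100 = 0.323 / 0.362 * 100 = 89.23

89.23 %


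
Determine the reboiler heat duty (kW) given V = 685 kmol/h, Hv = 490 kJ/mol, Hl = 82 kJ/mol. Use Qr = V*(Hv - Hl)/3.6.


Qr = 685 * (490 - 82) / 3.6 = 685 * 408 / 3.6 = 77630

77630 kW


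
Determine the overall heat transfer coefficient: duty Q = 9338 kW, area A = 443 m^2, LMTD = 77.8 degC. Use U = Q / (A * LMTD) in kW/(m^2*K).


From Q = U*A*LMTD, U = Q / (A * LMTD)
U = 9338 / (443 * 77.8) = 9338 / 34465.4 = 0.2709

0.2709 kW/(m^2*K)


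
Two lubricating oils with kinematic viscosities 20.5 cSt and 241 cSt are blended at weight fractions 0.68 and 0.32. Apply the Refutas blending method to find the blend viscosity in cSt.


Refutas method: VBN_i = 14.534*ln(ln(visc_i + 0.8)) + 10.975, blended linearly by mass fraction; since VBN is linear in VBI_i = ln(ln(visc_i + 0.8)) and the fractions sum to 1, blend VBI directly: visc = exp(exp(VBI_blend)) - 0.8
VBI_1 = ln(ln(20.5 + 0.8)) = 1.11799
VBI_2 = ln(ln(241 + 0.8)) = 1.70258
VBI_blend = 0.68 * 1.11799 + 0.32 * 1.70258 = 1.30506
visc_blend = exp(exp(1.30506)) - 0.8 = 39.16

39.16 cSt


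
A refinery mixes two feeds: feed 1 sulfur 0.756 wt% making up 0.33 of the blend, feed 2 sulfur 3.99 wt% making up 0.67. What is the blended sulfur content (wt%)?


Linear sulfur blending: S_blend = x1*S1 + x2*S2
Contribution 1: 0.33 * 0.756 = 0.24948 wt%
Contribution 2: 0.67 * 3.99 = 2.6733 wt%
S_blend = 0.24948 + 2.6733 = 2.92278

2.92278 wt%


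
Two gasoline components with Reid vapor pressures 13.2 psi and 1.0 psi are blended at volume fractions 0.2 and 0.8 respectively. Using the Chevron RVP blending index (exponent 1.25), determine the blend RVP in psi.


Chevron index: RVP_blend = (sum xi*RVPi^1.25)^(1/1.25)
RVP^1.25 terms: 0.2 * 13.2^1.25 + 0.8 * 1.0^1.25 = 5.83208
RVP_blend = 5.83208^(1/1.25) = 4.099

4.099 psi


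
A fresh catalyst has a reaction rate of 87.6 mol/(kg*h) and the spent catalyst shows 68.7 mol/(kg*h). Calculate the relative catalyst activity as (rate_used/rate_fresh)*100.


Activity (%) = (rate_used / rate_fresh) * 100
rate_used = 68.7, rate_fresh = 87.6
= (68.7 / 87.6) * 100
= 0.7842 * 100 = 78.42

78.42 %


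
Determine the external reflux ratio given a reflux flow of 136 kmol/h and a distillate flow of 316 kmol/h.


Reflux ratio definition: R = L / D (liquid returned / distillate withdrawn)
L = 136 kmol/h, D = 316 kmol/h
R = 136 / 316 = 0.4304

0.4304


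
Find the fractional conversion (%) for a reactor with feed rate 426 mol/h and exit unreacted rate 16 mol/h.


X = (F_in - F_out) / F_in * 100
Moles reacted = 426 - 16 = 410
X = 410 / 426 * 100
= 0.9624 * 100
= 96.24 %

96.24 %


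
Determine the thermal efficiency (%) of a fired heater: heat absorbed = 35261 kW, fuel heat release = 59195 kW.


Furnace efficiency = Q_absorbed / Q_fuel * 100
= 35261 / 59195 * 100 = 59.57

59.57 %


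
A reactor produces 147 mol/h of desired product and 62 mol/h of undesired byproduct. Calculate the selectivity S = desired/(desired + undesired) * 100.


Selectivity = desired / (desired + undesired) * 100
Total products = 147 + 62 = 209 mol/h
S = 147 / 209 * 100
= 0.7033 * 100
= 70.33 %

70.33 %


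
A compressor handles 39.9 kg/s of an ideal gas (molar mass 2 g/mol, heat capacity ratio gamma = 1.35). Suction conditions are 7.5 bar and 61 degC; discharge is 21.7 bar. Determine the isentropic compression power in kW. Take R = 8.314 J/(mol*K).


Isentropic work: W = m*(gamma/(gamma-1))*(R*T1/MW)*((P2/P1)^((gamma-1)/gamma) - 1)
T1 = 61 + 273.15 = 334.15 K
Pressure ratio = 21.7 / 7.5 = 2.89333
Exponent = (1.35 - 1)/1.35 = 0.259259
(P2/P1)^exp - 1 = 2.89333^0.259259 - 1 = 0.317109
W = 39.9 * 1.35 / 0.35 * 8.314 * 334.15 / 2 * 0.317109 = 67790

67790 kW


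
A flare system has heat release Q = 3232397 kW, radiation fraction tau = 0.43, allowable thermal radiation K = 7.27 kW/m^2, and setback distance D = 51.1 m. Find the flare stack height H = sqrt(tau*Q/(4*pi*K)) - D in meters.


tau*Q/(4*pi*K) = 0.43 * 3232397 / (4 * pi * 7.27) = 15214.2
sqrt(15214.2) = 123.346
H = 123.346 - 51.1 = 72.25

72.25 m


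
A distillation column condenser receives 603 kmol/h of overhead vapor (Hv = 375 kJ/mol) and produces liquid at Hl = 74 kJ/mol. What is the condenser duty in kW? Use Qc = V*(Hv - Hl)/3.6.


Qc = 603 * (375 - 74) / 3.6 = 603 * 301 / 3.6 = 50420

50420 kW


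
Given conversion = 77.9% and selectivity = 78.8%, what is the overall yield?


Overall yield = conversion (%) * selectivity (%) / 100
Conversion = 77.9%, Selectivity = 78.8%
Y = 77.9 * 78.8 / 100
= 61.3852 %

61.3852 %


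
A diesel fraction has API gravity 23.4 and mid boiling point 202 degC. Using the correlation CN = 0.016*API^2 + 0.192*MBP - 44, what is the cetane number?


CN = 0.016 * 23.4^2 + 0.192 * 202 - 44
CN = 8.76096 + 38.784 - 44 = 3.54496

3.54496


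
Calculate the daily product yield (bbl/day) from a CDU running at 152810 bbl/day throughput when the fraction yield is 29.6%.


Crude throughput = 152810 bbl/day
Fraction yield = 29.6%
yield = throughput * fraction / 100
yield = 152810 * 29.6 / 100 = 45231.76

45231.76 bbl/day


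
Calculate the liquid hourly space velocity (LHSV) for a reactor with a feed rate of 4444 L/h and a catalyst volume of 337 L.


LHSV = volumetric feed rate / catalyst volume
= 4444 L/h / 337 L
= 13.19 h^-1

13.19 h^-1


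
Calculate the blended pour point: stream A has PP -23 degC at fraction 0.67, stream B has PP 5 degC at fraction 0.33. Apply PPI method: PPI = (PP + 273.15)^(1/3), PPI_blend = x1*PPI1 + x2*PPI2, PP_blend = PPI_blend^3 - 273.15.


PPI_1 = (-23 + 273.15)^(1/3) = 6.300865
PPI_2 = (5 + 273.15)^(1/3) = 6.527693
PPI_blend = 0.67 * 6.300865 + 0.33 * 6.527693 = 6.375718
PP_blend = 6.375718^3 - 273.15 = 259.1715 - 273.15 = -13.98

-13.98 degC


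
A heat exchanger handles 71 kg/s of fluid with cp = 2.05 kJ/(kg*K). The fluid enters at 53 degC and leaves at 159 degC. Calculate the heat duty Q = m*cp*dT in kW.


Q = m_dot * cp * delta_T
delta_T = 159 - 53 = 106 K
Q = 71 * 2.05 * 106
= 145.55 * 106
= 15428.3 kW

15428.3 kW


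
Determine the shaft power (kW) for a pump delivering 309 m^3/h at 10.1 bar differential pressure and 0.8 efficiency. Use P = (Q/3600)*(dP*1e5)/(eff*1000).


Q = 309 / 3600 = 0.0858333 m^3/s
P = 0.0858333 * (10.1 * 1e5) / 0.8 / 1000 = 108.4

108.4 kW


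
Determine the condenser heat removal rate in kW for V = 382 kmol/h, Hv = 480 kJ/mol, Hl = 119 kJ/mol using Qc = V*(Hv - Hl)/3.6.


Qc = 382 * (480 - 119) / 3.6 = 382 * 361 / 3.6 = 38310

38310 kW


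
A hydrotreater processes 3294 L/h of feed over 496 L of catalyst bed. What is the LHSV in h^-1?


LHSV = volumetric feed rate / catalyst volume
= 3294 L/h / 496 L
= 6.641 h^-1

6.641 h^-1


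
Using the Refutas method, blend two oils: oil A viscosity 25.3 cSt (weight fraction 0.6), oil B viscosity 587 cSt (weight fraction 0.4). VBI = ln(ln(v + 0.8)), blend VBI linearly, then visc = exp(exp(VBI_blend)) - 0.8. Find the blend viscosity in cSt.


Refutas method: VBN_i = 14.534*ln(ln(visc_i + 0.8)) + 10.975, blended linearly by mass fraction; since VBN is linear in VBI_i = ln(ln(visc_i + 0.8)) and the fractions sum to 1, blend VBI directly: visc = exp(exp(VBI_blend)) - 0.8
VBI_1 = ln(ln(25.3 + 0.8)) = 1.18232
VBI_2 = ln(ln(587 + 0.8)) = 1.8526
VBI_blend = 0.6 * 1.18232 + 0.4 * 1.8526 = 1.45043
visc_blend = exp(exp(1.45043)) - 0.8 = 70.36

70.36 cSt


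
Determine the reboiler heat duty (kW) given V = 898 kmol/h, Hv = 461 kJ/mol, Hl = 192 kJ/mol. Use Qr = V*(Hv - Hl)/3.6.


Qr = 898 * (461 - 192) / 3.6 = 898 * 269 / 3.6 = 67100

67100 kW


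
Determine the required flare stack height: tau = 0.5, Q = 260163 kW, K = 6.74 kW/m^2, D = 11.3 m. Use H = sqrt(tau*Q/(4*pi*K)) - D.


tau*Q/(4*pi*K) = 0.5 * 260163 / (4 * pi * 6.74) = 1535.84
sqrt(1535.84) = 39.1898
H = 39.1898 - 11.3 = 27.89

27.89 m


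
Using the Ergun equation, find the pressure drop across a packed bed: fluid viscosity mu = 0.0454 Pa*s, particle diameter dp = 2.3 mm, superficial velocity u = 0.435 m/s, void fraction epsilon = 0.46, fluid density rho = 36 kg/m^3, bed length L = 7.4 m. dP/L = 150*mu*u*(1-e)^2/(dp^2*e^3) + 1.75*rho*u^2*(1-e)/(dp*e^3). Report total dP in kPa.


dp = 2.3 mm = 0.0023 m
Viscous term = 150*0.0454*0.435*(1-0.46)^2 / (0.0023^2*0.46^3) = 1677620
Inertial term = 1.75*36*0.435^2*(1-0.46) / (0.0023*0.46^3) = 28754.9
dP/L = 1677620 + 28754.9 = 1706370 Pa/m
dP = 1706370 * 7.4 / 1000 = 12630 kPa

12630 kPa


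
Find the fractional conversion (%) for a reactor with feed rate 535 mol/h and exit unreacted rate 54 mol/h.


X = (F_in - F_out) / F_in * 100
Moles reacted = 535 - 54 = 481
X = 481 / 535 * 100
= 0.8991 * 100
= 89.91 %

89.91 %


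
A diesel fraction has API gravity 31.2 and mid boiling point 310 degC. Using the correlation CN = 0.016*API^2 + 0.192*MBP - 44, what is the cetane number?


CN = 0.016 * 31.2^2 + 0.192 * 310 - 44
CN = 15.57504 + 59.52 - 44 = 31.09504

31.09504


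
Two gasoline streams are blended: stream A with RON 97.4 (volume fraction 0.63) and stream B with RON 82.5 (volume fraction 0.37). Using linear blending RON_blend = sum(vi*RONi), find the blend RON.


Linear blending: RON_blend = sum(vi * RONi)
Contribution 1: 0.63 * 97.4 = 61.362
Contribution 2: 0.37 * 82.5 = 30.525
RON_blend = 61.362 + 30.525 = 91.887

91.887


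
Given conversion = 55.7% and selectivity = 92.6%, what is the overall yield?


Overall yield = conversion (%) * selectivity (%) / 100
Conversion = 55.7%, Selectivity = 92.6%
Y = 55.7 * 92.6 / 100
= 51.5782 %

51.5782 %


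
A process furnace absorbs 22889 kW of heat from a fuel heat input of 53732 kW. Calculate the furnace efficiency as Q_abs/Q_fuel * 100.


Furnace efficiency = Q_absorbed / Q_fuel * 100
= 22889 / 53732 * 100 = 42.60

42.60 %
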